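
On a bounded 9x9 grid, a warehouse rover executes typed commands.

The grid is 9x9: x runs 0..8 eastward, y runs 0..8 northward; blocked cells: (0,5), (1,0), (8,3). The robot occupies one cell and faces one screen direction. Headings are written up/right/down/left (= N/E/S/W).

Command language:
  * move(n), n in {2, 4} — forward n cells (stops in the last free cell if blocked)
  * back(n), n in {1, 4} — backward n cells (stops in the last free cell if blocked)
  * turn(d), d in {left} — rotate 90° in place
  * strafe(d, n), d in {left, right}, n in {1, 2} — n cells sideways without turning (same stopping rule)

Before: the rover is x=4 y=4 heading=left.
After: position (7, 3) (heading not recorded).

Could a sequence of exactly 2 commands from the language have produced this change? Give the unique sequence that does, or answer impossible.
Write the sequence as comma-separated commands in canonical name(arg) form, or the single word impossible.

key: back(4) is stopped early by the blocked cell at (8,3)
start: x=4 y=4 heading=left
step 1 (strafe(left, 1)): x=4 y=3 heading=left
step 2 (back(4)): x=7 y=3 heading=left
uniquely the one of 81 2-step routes that fits.

strafe(left, 1), back(4)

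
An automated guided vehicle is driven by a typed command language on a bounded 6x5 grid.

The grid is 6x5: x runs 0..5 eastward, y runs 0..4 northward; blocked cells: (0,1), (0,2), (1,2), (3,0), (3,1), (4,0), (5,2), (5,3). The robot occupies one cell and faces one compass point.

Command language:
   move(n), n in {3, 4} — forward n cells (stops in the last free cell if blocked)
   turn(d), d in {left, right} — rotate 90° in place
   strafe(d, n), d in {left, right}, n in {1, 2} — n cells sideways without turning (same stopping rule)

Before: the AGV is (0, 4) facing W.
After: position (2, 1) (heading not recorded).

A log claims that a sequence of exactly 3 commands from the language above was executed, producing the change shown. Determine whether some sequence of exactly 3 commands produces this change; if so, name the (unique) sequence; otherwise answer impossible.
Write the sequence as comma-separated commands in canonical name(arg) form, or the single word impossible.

turn(left), strafe(left, 2), move(3)

key: running move(3) before turn(left) would end elsewhere — order is forced
from: (0, 4) facing W
[1] after turn(left): (0, 4) facing S
[2] after strafe(left, 2): (2, 4) facing S
[3] after move(3): (2, 1) facing S
no other 3-command option fits: unique.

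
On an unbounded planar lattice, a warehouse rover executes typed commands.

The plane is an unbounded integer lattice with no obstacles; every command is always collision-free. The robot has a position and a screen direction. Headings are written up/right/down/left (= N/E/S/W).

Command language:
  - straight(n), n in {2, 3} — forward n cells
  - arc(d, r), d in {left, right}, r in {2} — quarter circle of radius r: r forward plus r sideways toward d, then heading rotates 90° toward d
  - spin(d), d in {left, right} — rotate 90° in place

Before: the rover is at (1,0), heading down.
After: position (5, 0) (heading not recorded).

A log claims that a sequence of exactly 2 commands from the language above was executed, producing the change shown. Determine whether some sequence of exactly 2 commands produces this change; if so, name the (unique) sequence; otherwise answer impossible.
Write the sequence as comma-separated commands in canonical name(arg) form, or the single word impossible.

from: at (1,0), heading down
[1] after arc(left, 2): at (3,-2), heading right
[2] after arc(left, 2): at (5,0), heading up
no other 2-command option fits: unique.

arc(left, 2), arc(left, 2)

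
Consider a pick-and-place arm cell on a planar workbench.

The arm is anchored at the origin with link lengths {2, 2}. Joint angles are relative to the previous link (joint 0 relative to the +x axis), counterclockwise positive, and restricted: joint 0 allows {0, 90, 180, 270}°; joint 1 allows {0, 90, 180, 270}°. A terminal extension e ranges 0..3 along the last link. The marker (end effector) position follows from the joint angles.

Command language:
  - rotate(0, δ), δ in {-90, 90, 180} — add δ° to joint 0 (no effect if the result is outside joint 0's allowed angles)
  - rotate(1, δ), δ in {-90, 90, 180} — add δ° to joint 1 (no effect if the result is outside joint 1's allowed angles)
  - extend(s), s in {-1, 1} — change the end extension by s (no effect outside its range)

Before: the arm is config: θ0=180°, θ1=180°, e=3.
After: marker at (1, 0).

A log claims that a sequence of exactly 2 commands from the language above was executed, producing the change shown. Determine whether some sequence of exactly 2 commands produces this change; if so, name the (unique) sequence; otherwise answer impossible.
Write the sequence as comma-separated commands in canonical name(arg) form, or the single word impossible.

t0: config: θ0=180°, θ1=180°, e=3
t=1 extend(-1) ⇒ config: θ0=180°, θ1=180°, e=2
t=2 extend(-1) ⇒ config: θ0=180°, θ1=180°, e=1
uniquely the one of 64 2-step routes that fits.

extend(-1), extend(-1)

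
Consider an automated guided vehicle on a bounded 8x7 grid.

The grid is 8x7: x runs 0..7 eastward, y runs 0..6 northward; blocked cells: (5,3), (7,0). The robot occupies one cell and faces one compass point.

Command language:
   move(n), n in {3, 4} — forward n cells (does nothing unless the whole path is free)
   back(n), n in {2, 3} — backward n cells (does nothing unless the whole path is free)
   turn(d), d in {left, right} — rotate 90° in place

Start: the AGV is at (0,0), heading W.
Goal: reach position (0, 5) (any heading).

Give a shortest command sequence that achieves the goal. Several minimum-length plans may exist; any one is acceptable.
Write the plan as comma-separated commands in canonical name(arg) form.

from: at (0,0), heading W
[1] after turn(left): at (0,0), heading S
[2] after back(2): at (0,2), heading S
[3] after back(3): at (0,5), heading S
no 2-step plan works, so 3 is optimal.

turn(left), back(2), back(3)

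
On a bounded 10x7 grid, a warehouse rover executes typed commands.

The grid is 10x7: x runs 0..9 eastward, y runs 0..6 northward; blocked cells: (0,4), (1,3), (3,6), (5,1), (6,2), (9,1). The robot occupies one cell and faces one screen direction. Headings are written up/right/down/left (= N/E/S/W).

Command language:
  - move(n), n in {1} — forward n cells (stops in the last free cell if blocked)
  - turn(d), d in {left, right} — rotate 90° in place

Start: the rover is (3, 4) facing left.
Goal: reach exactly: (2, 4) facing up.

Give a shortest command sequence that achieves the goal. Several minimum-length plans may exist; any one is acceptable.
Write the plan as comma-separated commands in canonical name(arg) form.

start: (3, 4) facing left
t=1 move(1) ⇒ (2, 4) facing left
t=2 turn(right) ⇒ (2, 4) facing up
minimal: 2 command(s), checked below 2.

move(1), turn(right)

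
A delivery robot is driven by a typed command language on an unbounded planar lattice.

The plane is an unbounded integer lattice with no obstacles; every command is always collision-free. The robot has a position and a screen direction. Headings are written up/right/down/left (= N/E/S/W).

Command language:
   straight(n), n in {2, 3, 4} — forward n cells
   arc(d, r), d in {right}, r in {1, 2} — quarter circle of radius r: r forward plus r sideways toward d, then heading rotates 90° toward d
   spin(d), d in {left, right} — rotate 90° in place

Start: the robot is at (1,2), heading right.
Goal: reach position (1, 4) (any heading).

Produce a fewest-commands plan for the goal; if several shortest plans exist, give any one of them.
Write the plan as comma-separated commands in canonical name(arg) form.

spin(left), straight(2)

from: at (1,2), heading right
1. spin(left) → at (1,2), heading up
2. straight(2) → at (1,4), heading up
nothing shorter than 2 reaches the goal.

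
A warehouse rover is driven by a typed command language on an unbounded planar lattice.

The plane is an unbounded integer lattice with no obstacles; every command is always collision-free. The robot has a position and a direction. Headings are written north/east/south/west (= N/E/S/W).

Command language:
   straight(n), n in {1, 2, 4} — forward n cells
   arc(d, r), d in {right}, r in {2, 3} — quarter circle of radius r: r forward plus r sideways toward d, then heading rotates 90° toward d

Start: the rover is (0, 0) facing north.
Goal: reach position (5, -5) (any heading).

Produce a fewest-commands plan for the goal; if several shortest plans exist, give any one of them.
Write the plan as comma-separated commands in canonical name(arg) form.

arc(right, 2), arc(right, 3), straight(4)

from: (0, 0) facing north
step 1 (arc(right, 2)): (2, 2) facing east
step 2 (arc(right, 3)): (5, -1) facing south
step 3 (straight(4)): (5, -5) facing south
no 2-step plan works, so 3 is optimal.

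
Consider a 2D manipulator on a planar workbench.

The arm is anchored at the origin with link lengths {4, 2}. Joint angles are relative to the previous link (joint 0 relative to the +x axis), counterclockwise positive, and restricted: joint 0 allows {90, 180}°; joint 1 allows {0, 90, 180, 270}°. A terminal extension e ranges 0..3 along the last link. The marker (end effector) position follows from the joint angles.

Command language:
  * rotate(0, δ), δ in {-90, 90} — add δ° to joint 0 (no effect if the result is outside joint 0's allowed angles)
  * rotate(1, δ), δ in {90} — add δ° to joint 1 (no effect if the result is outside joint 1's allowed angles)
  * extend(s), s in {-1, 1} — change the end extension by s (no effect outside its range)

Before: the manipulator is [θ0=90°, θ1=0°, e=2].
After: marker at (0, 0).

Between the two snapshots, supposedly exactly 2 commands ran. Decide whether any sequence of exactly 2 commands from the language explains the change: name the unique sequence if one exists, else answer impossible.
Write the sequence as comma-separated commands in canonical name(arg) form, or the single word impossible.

start: [θ0=90°, θ1=0°, e=2]
step 1 (rotate(1, 90)): [θ0=90°, θ1=90°, e=2]
step 2 (rotate(1, 90)): [θ0=90°, θ1=180°, e=2]
no rival 2-sequence matches.

rotate(1, 90), rotate(1, 90)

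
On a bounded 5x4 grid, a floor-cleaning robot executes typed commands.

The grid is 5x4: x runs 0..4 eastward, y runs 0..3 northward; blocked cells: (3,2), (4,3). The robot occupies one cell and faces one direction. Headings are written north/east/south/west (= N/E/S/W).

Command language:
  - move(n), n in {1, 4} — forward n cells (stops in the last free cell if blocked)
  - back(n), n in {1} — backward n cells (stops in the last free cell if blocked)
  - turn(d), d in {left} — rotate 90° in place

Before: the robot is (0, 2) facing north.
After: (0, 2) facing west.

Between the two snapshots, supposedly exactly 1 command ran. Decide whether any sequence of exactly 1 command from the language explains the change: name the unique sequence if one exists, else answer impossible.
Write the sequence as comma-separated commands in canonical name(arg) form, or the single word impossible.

key: (0,2) unchanged — the single command moves nothing
start: (0, 2) facing north
[1] after turn(left): (0, 2) facing west
no rival 1-sequence matches.

turn(left)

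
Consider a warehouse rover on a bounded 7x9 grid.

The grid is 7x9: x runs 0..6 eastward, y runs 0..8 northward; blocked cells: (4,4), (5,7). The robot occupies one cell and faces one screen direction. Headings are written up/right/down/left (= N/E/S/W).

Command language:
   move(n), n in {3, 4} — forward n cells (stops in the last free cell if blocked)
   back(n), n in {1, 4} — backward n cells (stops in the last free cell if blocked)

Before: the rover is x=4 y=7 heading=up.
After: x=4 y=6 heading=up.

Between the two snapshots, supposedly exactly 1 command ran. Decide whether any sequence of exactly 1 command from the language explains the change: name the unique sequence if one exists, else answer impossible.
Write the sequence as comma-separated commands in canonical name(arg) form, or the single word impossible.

key: heading stays N — the single command does not turn
from: x=4 y=7 heading=up
[1] after back(1): x=4 y=6 heading=up
no other 1-command option fits: unique.

back(1)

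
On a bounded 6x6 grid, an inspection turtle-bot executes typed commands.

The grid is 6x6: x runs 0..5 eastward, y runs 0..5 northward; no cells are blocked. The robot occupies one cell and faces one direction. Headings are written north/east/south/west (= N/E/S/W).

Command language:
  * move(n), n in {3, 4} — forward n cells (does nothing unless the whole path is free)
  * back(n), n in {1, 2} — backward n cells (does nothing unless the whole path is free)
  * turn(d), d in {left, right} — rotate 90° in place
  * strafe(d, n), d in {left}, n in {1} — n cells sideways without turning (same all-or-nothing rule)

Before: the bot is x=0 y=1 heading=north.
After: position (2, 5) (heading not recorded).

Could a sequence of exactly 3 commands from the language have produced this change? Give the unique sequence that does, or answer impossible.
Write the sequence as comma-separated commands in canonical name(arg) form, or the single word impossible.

move(4), turn(left), back(2)

key: running back(2) before move(4) would end elsewhere — order is forced
begin: x=0 y=1 heading=north
step 1 (move(4)): x=0 y=5 heading=north
step 2 (turn(left)): x=0 y=5 heading=west
step 3 (back(2)): x=2 y=5 heading=west
all 343 alternatives checked — unique.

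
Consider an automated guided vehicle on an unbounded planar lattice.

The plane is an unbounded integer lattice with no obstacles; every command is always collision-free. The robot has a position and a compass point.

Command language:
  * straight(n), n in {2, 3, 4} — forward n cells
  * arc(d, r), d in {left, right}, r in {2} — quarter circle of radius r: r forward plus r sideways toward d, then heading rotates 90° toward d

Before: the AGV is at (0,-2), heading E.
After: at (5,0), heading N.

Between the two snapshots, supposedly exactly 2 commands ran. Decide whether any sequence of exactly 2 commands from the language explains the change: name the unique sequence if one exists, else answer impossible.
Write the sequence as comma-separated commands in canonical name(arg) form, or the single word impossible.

key: cell and facing (now N) both changed — the 2 commands mix motion and turning
begin: at (0,-2), heading E
[1] after straight(3): at (3,-2), heading E
[2] after arc(left, 2): at (5,0), heading N
all 25 alternatives checked — unique.

straight(3), arc(left, 2)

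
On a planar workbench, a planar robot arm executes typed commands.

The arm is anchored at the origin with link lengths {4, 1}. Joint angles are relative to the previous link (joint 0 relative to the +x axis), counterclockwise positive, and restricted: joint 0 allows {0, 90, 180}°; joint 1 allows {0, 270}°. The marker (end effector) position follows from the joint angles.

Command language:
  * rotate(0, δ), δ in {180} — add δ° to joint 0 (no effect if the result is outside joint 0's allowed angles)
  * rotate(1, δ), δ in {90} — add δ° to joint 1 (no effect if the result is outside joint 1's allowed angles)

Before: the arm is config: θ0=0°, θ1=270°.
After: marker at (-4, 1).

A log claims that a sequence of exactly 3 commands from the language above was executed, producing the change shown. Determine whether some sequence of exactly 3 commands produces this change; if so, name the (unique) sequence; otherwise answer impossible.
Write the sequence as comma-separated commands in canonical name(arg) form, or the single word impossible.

rotate(0, 180), rotate(0, 180), rotate(0, 180)

t0: config: θ0=0°, θ1=270°
[1] after rotate(0, 180): config: θ0=180°, θ1=270°
[2] after rotate(0, 180): config: θ0=0°, θ1=270°
[3] after rotate(0, 180): config: θ0=180°, θ1=270°
no rival 3-sequence matches.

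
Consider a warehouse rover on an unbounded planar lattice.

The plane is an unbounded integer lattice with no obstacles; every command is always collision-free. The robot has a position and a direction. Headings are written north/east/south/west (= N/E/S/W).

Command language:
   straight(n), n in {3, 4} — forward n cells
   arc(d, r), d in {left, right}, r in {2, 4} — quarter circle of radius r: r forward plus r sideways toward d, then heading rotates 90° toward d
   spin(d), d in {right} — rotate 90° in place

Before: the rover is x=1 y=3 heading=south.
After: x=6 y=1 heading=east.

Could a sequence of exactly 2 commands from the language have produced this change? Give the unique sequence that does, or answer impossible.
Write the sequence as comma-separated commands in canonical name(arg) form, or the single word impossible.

arc(left, 2), straight(3)

key: running straight(3) before arc(left, 2) would end elsewhere — order is forced
initial: x=1 y=3 heading=south
step 1 (arc(left, 2)): x=3 y=1 heading=east
step 2 (straight(3)): x=6 y=1 heading=east
no rival 2-sequence matches.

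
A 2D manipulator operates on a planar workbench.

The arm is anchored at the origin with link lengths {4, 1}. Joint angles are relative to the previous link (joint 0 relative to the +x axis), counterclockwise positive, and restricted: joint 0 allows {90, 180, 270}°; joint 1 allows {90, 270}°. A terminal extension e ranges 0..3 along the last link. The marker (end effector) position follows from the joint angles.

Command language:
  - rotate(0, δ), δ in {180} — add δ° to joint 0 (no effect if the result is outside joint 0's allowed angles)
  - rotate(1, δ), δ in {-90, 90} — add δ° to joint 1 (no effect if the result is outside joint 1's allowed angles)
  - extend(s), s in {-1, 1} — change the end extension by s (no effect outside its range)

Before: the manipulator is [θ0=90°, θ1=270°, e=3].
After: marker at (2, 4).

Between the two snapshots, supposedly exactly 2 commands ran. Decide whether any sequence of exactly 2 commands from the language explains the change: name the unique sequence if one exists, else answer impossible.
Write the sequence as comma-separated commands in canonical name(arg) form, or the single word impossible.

initial: [θ0=90°, θ1=270°, e=3]
step 1 (extend(-1)): [θ0=90°, θ1=270°, e=2]
step 2 (extend(-1)): [θ0=90°, θ1=270°, e=1]
all 25 alternatives checked — unique.

extend(-1), extend(-1)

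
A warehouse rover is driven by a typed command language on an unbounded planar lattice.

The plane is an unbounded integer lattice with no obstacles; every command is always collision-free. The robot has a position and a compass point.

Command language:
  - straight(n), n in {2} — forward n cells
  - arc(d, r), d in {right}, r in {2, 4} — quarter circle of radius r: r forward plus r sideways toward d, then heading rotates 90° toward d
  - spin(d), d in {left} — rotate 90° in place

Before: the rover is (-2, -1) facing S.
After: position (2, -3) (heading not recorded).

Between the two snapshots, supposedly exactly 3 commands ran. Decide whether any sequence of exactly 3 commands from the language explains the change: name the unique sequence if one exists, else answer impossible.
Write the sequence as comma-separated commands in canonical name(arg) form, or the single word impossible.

key: running arc(right, 2) before spin(left) would end elsewhere — order is forced
start: (-2, -1) facing S
1. spin(left) → (-2, -1) facing E
2. straight(2) → (0, -1) facing E
3. arc(right, 2) → (2, -3) facing S
all 64 alternatives checked — unique.

spin(left), straight(2), arc(right, 2)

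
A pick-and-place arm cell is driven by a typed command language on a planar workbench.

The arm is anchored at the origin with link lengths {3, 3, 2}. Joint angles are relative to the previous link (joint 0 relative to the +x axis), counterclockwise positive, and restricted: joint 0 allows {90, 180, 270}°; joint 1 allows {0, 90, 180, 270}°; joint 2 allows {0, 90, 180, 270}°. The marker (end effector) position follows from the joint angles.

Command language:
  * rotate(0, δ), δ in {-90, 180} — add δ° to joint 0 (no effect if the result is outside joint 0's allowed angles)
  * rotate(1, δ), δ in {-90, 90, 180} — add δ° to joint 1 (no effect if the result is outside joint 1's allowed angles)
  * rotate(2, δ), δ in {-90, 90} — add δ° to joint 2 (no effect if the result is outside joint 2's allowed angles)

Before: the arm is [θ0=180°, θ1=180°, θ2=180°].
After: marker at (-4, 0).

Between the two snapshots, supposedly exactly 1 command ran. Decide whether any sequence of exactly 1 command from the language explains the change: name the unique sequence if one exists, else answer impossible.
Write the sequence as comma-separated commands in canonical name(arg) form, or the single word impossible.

rotate(1, 180)

initial: [θ0=180°, θ1=180°, θ2=180°]
step 1 (rotate(1, 180)): [θ0=180°, θ1=0°, θ2=180°]
no other 1-command option fits: unique.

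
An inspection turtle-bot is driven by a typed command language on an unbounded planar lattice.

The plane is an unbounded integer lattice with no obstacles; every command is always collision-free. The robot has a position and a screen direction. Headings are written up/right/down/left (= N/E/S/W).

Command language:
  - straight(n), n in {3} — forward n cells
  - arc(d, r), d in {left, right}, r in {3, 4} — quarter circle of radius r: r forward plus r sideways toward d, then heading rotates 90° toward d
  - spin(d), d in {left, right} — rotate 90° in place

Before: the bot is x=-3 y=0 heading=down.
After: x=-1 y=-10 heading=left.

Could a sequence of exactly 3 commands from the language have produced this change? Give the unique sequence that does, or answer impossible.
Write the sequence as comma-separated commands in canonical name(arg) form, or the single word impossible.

key: cell and facing (now W) both changed — the 3 commands mix motion and turning
t0: x=-3 y=0 heading=down
t=1 arc(left, 3) ⇒ x=0 y=-3 heading=right
t=2 arc(right, 3) ⇒ x=3 y=-6 heading=down
t=3 arc(right, 4) ⇒ x=-1 y=-10 heading=left
no other 3-command option fits: unique.

arc(left, 3), arc(right, 3), arc(right, 4)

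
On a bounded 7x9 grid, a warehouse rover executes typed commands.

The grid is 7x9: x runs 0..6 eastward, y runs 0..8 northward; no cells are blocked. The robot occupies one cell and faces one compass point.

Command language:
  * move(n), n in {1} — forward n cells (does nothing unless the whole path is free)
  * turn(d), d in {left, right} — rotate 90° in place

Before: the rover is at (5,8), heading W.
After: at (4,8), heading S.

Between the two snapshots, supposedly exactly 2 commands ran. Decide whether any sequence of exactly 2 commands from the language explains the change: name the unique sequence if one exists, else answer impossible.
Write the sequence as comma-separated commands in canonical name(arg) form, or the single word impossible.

key: order matters: swapping move(1) and turn(left) lands elsewhere
from: at (5,8), heading W
[1] after move(1): at (4,8), heading W
[2] after turn(left): at (4,8), heading S
no other 2-command option fits: unique.

move(1), turn(left)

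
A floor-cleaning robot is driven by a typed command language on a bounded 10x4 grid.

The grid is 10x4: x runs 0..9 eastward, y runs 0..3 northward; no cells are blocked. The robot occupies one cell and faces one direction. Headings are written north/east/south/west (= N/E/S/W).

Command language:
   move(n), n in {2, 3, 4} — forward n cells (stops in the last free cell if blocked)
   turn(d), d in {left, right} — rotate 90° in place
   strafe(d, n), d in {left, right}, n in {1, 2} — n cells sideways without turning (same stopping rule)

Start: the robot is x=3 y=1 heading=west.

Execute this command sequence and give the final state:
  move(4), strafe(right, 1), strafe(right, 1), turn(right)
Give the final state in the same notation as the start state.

x=0 y=3 heading=north

start: x=3 y=1 heading=west
1. move(4) → x=0 y=1 heading=west
2. strafe(right, 1) → x=0 y=2 heading=west
3. strafe(right, 1) → x=0 y=3 heading=west
4. turn(right) → x=0 y=3 heading=north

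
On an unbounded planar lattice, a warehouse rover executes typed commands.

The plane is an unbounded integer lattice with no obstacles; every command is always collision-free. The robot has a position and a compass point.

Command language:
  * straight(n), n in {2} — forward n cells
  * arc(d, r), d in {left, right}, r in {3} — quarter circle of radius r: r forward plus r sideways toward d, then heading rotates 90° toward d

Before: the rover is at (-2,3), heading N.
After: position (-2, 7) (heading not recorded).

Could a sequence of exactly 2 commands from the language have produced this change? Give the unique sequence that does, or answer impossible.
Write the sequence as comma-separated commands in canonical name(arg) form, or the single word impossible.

straight(2), straight(2)

from: at (-2,3), heading N
t=1 straight(2) ⇒ at (-2,5), heading N
t=2 straight(2) ⇒ at (-2,7), heading N
uniquely the one of 9 2-step routes that fits.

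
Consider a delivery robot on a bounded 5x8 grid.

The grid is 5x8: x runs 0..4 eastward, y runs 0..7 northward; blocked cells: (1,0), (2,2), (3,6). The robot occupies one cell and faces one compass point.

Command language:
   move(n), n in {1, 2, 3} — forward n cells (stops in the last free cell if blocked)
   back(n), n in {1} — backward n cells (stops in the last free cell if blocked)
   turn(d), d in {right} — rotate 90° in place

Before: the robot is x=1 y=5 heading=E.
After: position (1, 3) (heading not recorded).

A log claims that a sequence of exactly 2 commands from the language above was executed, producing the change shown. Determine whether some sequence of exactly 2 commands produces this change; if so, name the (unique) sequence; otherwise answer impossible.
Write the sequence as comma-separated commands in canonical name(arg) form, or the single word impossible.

key: running move(2) before turn(right) would end elsewhere — order is forced
start: x=1 y=5 heading=E
1. turn(right) → x=1 y=5 heading=S
2. move(2) → x=1 y=3 heading=S
no rival 2-sequence matches.

turn(right), move(2)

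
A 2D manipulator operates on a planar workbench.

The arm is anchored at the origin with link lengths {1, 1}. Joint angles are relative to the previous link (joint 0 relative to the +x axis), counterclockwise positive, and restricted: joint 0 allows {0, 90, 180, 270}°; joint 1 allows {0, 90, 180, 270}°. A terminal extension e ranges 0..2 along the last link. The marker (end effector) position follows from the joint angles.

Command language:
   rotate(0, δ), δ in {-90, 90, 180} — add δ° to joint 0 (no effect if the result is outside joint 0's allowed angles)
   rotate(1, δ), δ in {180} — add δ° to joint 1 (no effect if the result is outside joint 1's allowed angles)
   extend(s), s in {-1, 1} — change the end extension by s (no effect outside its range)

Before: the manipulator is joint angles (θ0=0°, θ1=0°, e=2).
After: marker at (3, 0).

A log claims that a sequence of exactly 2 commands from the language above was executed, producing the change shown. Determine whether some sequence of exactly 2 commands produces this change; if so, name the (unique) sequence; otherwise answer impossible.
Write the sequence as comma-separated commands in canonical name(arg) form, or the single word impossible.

extend(1), extend(-1)

key: order matters: swapping extend(1) and extend(-1) lands elsewhere
initial: joint angles (θ0=0°, θ1=0°, e=2)
step 1 (extend(1)): joint angles (θ0=0°, θ1=0°, e=2)
step 2 (extend(-1)): joint angles (θ0=0°, θ1=0°, e=1)
all 36 alternatives checked — unique.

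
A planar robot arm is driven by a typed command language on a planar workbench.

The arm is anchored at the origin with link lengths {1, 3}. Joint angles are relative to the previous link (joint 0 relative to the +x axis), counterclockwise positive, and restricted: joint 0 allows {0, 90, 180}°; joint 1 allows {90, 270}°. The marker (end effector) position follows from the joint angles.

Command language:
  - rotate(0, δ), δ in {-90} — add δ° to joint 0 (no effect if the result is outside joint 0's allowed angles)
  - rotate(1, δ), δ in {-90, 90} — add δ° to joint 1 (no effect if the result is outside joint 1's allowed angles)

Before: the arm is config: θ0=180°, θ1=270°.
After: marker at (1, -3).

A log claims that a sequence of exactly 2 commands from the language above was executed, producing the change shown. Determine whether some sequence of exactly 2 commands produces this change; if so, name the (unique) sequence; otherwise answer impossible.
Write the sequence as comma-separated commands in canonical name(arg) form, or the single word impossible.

rotate(0, -90), rotate(0, -90)

initial: config: θ0=180°, θ1=270°
1. rotate(0, -90) → config: θ0=90°, θ1=270°
2. rotate(0, -90) → config: θ0=0°, θ1=270°
no rival 2-sequence matches.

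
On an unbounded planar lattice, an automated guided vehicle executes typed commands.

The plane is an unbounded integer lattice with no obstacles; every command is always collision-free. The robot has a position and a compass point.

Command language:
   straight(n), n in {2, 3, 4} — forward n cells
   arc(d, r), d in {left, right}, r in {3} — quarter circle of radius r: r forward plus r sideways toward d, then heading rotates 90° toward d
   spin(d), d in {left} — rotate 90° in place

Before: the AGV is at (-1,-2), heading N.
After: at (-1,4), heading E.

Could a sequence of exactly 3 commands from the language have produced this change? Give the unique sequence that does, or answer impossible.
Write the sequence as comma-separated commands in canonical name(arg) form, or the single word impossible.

spin(left), arc(right, 3), arc(right, 3)

key: order matters: swapping spin(left) and arc(right, 3) lands elsewhere
t0: at (-1,-2), heading N
1. spin(left) → at (-1,-2), heading W
2. arc(right, 3) → at (-4,1), heading N
3. arc(right, 3) → at (-1,4), heading E
all 216 alternatives checked — unique.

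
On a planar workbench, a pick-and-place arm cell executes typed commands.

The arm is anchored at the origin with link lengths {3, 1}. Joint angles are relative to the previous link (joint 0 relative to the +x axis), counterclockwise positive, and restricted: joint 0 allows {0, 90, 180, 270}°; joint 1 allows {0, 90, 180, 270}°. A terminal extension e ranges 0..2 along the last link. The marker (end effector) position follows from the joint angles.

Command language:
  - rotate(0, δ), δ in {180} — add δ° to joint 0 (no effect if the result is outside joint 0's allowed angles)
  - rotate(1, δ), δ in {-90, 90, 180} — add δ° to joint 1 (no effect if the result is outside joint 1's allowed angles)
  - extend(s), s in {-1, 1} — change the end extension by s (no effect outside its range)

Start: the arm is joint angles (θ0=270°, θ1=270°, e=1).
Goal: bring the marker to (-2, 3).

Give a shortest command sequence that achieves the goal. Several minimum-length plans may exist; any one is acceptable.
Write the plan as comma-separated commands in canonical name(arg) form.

rotate(1, 180), rotate(0, 180)

start: joint angles (θ0=270°, θ1=270°, e=1)
step 1 (rotate(1, 180)): joint angles (θ0=270°, θ1=90°, e=1)
step 2 (rotate(0, 180)): joint angles (θ0=90°, θ1=90°, e=1)
nothing shorter than 2 reaches the goal.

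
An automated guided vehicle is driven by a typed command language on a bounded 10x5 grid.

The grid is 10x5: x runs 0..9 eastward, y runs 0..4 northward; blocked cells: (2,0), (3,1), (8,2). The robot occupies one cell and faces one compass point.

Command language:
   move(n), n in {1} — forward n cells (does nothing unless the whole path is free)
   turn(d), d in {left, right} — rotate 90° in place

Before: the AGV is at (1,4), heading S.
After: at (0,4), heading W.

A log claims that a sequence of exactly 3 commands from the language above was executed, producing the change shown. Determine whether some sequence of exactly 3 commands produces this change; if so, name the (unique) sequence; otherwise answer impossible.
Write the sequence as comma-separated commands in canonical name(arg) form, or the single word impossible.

turn(right), move(1), move(1)

key: cell and facing (now W) both changed — the 3 commands mix motion and turning
t0: at (1,4), heading S
step 1 (turn(right)): at (1,4), heading W
step 2 (move(1)): at (0,4), heading W
step 3 (move(1)): at (0,4), heading W
uniquely the one of 27 3-step routes that fits.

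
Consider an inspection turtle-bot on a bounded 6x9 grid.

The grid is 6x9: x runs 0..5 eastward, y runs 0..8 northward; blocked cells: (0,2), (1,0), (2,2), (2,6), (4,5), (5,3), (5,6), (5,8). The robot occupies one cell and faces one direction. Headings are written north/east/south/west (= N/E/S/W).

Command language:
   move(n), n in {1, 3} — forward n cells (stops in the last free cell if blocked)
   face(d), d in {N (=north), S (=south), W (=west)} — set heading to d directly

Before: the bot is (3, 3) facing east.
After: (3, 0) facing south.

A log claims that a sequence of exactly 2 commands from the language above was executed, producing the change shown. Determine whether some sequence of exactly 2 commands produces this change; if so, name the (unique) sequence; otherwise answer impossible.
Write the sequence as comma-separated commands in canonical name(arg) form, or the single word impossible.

key: position moved to (3,0) AND the heading swung to S — translation plus rotation needed
initial: (3, 3) facing east
[1] after face(S): (3, 3) facing south
[2] after move(3): (3, 0) facing south
all 25 alternatives checked — unique.

face(S), move(3)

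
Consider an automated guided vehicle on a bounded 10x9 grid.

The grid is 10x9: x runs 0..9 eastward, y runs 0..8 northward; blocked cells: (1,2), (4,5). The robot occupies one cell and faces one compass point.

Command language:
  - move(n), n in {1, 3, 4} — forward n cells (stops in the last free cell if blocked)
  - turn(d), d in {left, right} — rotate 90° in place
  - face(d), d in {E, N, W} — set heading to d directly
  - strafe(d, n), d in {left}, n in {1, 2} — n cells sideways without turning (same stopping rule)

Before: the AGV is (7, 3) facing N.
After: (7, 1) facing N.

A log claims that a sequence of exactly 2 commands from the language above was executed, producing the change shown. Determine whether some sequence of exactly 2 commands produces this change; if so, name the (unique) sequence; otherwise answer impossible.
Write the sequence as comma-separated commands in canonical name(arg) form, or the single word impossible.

all 100 sequences checked — none match.

impossible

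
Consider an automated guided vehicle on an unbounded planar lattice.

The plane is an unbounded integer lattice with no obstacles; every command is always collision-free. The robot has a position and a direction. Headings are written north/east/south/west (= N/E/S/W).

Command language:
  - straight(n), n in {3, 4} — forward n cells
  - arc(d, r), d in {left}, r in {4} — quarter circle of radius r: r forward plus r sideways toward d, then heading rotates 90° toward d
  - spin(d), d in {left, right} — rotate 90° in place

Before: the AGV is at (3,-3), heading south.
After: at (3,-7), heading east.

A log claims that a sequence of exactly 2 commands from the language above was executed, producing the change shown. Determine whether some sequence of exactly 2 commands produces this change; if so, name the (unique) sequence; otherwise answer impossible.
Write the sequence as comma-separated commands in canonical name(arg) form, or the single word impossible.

key: position moved to (3,-7) AND the heading swung to E — translation plus rotation needed
begin: at (3,-3), heading south
step 1 (straight(4)): at (3,-7), heading south
step 2 (spin(left)): at (3,-7), heading east
all 25 alternatives checked — unique.

straight(4), spin(left)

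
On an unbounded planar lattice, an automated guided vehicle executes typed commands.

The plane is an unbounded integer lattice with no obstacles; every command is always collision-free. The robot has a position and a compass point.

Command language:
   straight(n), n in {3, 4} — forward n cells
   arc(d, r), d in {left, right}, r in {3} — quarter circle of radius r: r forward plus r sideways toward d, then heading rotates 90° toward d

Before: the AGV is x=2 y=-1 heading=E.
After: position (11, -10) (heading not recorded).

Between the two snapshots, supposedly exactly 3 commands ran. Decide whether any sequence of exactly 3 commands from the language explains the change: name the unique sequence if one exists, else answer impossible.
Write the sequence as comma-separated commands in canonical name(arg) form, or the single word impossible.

arc(right, 3), arc(left, 3), arc(right, 3)

begin: x=2 y=-1 heading=E
[1] after arc(right, 3): x=5 y=-4 heading=S
[2] after arc(left, 3): x=8 y=-7 heading=E
[3] after arc(right, 3): x=11 y=-10 heading=S
uniquely the one of 64 3-step routes that fits.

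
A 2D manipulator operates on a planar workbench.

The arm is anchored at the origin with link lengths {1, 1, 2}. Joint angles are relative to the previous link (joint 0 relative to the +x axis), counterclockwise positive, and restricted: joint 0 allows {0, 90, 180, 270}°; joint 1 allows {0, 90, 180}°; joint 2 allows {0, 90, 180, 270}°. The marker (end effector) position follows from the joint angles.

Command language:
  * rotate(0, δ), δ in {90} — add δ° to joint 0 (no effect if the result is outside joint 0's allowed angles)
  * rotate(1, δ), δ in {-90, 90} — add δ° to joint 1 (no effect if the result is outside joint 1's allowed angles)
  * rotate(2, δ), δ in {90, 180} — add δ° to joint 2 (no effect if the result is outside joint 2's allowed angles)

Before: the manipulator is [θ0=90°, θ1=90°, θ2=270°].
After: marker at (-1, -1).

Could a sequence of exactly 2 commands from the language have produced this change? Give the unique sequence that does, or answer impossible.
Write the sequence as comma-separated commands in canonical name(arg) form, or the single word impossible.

rotate(2, 90), rotate(2, 90)

initial: [θ0=90°, θ1=90°, θ2=270°]
1. rotate(2, 90) → [θ0=90°, θ1=90°, θ2=0°]
2. rotate(2, 90) → [θ0=90°, θ1=90°, θ2=90°]
uniquely the one of 25 2-step routes that fits.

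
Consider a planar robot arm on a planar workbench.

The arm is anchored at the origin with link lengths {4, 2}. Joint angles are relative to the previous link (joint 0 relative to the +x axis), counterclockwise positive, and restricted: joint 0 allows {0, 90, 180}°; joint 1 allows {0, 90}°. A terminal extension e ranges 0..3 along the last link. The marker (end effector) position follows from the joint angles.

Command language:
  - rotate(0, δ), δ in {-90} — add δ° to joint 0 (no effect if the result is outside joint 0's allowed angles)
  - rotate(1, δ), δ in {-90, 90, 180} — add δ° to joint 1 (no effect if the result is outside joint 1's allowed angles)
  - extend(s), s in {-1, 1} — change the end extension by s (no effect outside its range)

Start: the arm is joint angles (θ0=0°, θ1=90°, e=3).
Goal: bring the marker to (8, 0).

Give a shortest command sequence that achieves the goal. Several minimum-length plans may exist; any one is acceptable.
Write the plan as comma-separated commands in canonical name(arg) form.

extend(-1), rotate(1, -90)

begin: joint angles (θ0=0°, θ1=90°, e=3)
step 1 (extend(-1)): joint angles (θ0=0°, θ1=90°, e=2)
step 2 (rotate(1, -90)): joint angles (θ0=0°, θ1=0°, e=2)
shorter routes all fall short; 2 is best.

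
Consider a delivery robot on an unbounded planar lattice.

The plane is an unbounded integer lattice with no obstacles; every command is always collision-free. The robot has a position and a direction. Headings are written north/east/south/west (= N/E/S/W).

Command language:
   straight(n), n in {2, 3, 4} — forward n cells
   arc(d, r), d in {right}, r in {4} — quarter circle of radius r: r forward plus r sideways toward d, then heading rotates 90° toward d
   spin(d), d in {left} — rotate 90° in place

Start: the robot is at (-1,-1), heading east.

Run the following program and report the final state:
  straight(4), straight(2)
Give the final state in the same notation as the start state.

initial: at (-1,-1), heading east
[1] after straight(4): at (3,-1), heading east
[2] after straight(2): at (5,-1), heading east

at (5,-1), heading east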